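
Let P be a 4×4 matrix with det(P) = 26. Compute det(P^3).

det(P^3) = (det P)^3 = (26)^3 = 17576

The determinant is 17576.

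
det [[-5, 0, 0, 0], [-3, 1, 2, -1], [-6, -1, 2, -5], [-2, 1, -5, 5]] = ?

90

Expand along row 1 (it has 3 zeros):
  + (-5) · M_11   where M_11 = det([1 2 -1; -1 2 -5; 1 -5 5]) = -18
det = (+1)·(-5)·(-18) = 90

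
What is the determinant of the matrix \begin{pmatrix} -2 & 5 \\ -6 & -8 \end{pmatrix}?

46

det = (-2)·(-8) − 5·(-6) = 16 − (-30) = 46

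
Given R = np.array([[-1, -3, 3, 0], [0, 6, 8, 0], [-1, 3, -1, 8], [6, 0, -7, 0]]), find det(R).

|R| = 1680

Expand along column 4 (it has 3 zeros):
  − (8) · M_34   where M_34 = det([-1 -3 3; 0 6 8; 6 0 -7]) = -210
det = (-1)·(8)·(-210) = 1680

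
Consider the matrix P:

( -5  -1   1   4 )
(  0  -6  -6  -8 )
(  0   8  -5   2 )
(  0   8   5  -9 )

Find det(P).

6890

Expand along column 1 (it has 3 zeros):
  + (-5) · M_11   where M_11 = det([-6 -6 -8; 8 -5 2; 8 5 -9]) = -1378
det = (+1)·(-5)·(-1378) = 6890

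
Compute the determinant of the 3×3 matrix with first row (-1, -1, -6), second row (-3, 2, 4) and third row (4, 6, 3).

Expand along row 1:
  + (-1) · |2 4; 6 3| = (-1)·(6 − 24) = 18
  − (-1) · |-3 4; 4 3| = −(-1)·(-9 − 16) = -25
  + (-6) · |-3 2; 4 6| = (-6)·(-18 − 8) = 156
Sum: (18) + (-25) + (156) = 149

149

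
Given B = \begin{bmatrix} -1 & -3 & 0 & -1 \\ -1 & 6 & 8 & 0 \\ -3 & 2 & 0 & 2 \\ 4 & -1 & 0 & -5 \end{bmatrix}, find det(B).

Expand along column 3 (it has 3 zeros):
  − (8) · M_23   where M_23 = det([-1 -3 -1; -3 2 2; 4 -1 -5]) = 34
det = (-1)·(8)·(34) = -272

-272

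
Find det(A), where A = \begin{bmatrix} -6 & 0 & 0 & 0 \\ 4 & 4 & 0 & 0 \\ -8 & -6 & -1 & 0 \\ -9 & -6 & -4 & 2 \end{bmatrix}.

A is lower triangular, so det(A) is the product of the diagonal entries:
det = (-6) · (4) · (-1) · (2) = 48

48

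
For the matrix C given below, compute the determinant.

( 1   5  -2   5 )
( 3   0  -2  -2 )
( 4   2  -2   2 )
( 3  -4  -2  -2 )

Expand along row 2 (it has 1 zero):
  − (3) · M_21   where M_21 = det([5 -2 5; 2 -2 2; -4 -2 -2]) = -12
  − (-2) · M_23   where M_23 = det([1 5 5; 4 2 2; 3 -4 -2]) = -36
  + (-2) · M_24   where M_24 = det([1 5 -2; 4 2 -2; 3 -4 -2]) = 42
det = (-1)·(3)·(-12) + (-1)·(-2)·(-36) + (+1)·(-2)·(42) = -120

-120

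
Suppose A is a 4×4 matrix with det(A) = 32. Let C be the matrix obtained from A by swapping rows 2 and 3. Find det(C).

|C| = -32

Swapping two rows multiplies the determinant by −1.
det(C) = (-1)·(32) = -32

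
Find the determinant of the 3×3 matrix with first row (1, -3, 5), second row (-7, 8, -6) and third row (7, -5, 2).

-35

Expand along row 1:
  + 1 · |8 -6; -5 2| = 1·(16 − 30) = -14
  − (-3) · |-7 -6; 7 2| = −(-3)·(-14 − (-42)) = 84
  + 5 · |-7 8; 7 -5| = 5·(35 − 56) = -105
Sum: (-14) + (84) + (-105) = -35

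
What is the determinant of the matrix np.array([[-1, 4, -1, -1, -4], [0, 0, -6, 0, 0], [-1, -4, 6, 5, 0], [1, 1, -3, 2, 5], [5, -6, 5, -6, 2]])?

The determinant is -2424.

Expand along row 2 (it has 4 zeros):
  − (-6) · M_23   where M_23 = det([-1 4 -1 -4; -1 -4 5 0; 1 1 2 5; 5 -6 -6 2]) = -404
det = (-1)·(-6)·(-404) = -2424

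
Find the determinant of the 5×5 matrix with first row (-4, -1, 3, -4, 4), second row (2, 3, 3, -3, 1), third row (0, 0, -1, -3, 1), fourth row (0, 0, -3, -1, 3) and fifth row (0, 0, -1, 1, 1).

0

The matrix is block upper-triangular with a 2×2 block and a 3×3 block on the diagonal, so its determinant equals the product of the determinants of the diagonal blocks.
det of the 2×2 block = -10
det of the 3×3 block = 0
det = (-10)·(0) = 0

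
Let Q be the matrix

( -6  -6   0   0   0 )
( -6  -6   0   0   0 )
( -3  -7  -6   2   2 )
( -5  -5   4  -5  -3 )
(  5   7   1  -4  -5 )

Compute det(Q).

Q is block lower-triangular with a 2×2 block and a 3×3 block on the diagonal, so its determinant equals the product of the determinants of the diagonal blocks.
det of the 2×2 block = 0
det of the 3×3 block = -66
det = (0)·(-66) = 0

|Q| = 0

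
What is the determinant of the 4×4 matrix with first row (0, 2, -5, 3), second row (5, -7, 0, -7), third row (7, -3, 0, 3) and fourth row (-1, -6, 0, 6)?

-3150

Expand along column 3 (it has 3 zeros):
  + (-5) · M_13   where M_13 = det([5 -7 -7; 7 -3 3; -1 -6 6]) = 630
det = (+1)·(-5)·(630) = -3150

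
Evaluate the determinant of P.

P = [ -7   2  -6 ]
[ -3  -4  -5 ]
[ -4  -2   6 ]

|P| = 374

Expand along row 1:
  + (-7) · |-4 -5; -2 6| = (-7)·(-24 − 10) = 238
  − 2 · |-3 -5; -4 6| = −2·(-18 − 20) = 76
  + (-6) · |-3 -4; -4 -2| = (-6)·(6 − 16) = 60
Sum: (238) + (76) + (60) = 374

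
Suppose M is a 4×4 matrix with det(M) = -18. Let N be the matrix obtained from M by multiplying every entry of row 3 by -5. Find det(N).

Scaling one row by -5 multiplies the determinant by -5.
det(N) = (-5)·(-18) = 90

90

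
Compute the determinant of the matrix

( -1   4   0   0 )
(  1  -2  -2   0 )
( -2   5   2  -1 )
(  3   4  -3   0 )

-26

Expand along column 4 (it has 3 zeros):
  − (-1) · M_34   where M_34 = det([-1 4 0; 1 -2 -2; 3 4 -3]) = -26
det = (-1)·(-1)·(-26) = -26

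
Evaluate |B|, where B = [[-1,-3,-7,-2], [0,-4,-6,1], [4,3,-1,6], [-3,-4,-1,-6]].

|B| = 135

Expand along row 2 (it has 1 zero):
  + (-4) · M_22   where M_22 = det([-1 -7 -2; 4 -1 6; -3 -1 -6]) = -40
  − (-6) · M_23   where M_23 = det([-1 -3 -2; 4 3 6; -3 -4 -6]) = -10
  + (1) · M_24   where M_24 = det([-1 -3 -7; 4 3 -1; -3 -4 -1]) = 35
det = (+1)·(-4)·(-40) + (-1)·(-6)·(-10) + (+1)·(1)·(35) = 135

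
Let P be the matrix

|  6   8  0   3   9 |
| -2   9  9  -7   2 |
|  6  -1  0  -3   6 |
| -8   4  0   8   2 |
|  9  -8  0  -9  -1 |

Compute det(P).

Expand along column 3 (it has 4 zeros):
  − (9) · M_23   where M_23 = det([6 8 3 9; 6 -1 -3 6; -8 4 8 2; 9 -8 -9 -1]) = 858
det = (-1)·(9)·(858) = -7722

|P| = -7722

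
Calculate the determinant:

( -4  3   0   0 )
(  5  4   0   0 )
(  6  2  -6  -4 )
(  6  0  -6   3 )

The determinant is 1302.

The matrix is block lower-triangular with a 2×2 block and a 2×2 block on the diagonal, so its determinant equals the product of the determinants of the diagonal blocks.
det of the 2×2 block = -31
det of the 2×2 block = -42
det = (-31)·(-42) = 1302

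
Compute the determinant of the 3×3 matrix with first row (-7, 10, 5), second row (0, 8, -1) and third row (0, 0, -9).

The matrix is upper triangular, so the determinant is the product of the diagonal entries:
det = (-7) · (8) · (-9) = 504

The determinant is 504.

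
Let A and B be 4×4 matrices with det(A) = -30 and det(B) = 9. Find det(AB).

det(AB) = det(A)·det(B) = (-30)·(9) = -270

The determinant is -270.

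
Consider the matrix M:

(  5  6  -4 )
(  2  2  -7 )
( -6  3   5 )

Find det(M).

det(M) = 275

Expand along column 1:
  + 5 · |2 -7; 3 5| = 5·(10 − (-21)) = 155
  − 2 · |6 -4; 3 5| = −2·(30 − (-12)) = -84
  + (-6) · |6 -4; 2 -7| = (-6)·(-42 − (-8)) = 204
Sum: (155) + (-84) + (204) = 275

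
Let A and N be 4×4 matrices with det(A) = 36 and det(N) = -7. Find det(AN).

det(AN) = det(A)·det(N) = (36)·(-7) = -252

The determinant is -252.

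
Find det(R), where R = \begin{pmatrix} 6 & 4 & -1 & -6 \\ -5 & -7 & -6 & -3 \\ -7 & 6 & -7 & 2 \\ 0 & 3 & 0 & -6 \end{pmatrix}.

-4263

Expand along row 4 (it has 2 zeros):
  + (3) · M_42   where M_42 = det([6 -1 -6; -5 -6 -3; -7 -7 2]) = -187
  + (-6) · M_44   where M_44 = det([6 4 -1; -5 -7 -6; -7 6 -7]) = 617
det = (+1)·(3)·(-187) + (+1)·(-6)·(617) = -4263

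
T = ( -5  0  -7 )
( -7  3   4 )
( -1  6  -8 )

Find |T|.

The determinant is 513.

Expand along column 2:
  + 3 · |-5 -7; -1 -8| = 3·(40 − 7) = 99
  − 6 · |-5 -7; -7 4| = −6·(-20 − 49) = 414
Sum: (99) + (414) = 513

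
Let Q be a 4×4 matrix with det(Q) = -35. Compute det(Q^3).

det(Q^3) = (det Q)^3 = (-35)^3 = -42875

-42875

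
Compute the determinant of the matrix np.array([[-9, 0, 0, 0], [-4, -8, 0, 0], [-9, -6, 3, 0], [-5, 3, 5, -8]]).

-1728

The matrix is lower triangular, so the determinant is the product of the diagonal entries:
det = (-9) · (-8) · (3) · (-8) = -1728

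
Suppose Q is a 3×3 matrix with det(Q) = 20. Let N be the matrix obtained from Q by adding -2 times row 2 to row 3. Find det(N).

The determinant is 20.

Adding a multiple of one row to another leaves the determinant unchanged.
det(N) = (1)·(20) = 20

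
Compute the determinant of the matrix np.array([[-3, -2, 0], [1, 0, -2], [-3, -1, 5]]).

4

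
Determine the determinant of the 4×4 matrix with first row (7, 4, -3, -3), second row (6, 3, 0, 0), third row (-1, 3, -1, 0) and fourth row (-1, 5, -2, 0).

Expand along column 4 (it has 3 zeros):
  − (-3) · M_14   where M_14 = det([6 3 0; -1 3 -1; -1 5 -2]) = -9
det = (-1)·(-3)·(-9) = -27

-27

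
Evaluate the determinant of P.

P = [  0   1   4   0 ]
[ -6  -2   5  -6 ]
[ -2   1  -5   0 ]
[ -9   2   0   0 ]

Expand along column 4 (it has 3 zeros):
  + (-6) · M_24   where M_24 = det([0 1 4; -2 1 -5; -9 2 0]) = 65
det = (+1)·(-6)·(65) = -390

-390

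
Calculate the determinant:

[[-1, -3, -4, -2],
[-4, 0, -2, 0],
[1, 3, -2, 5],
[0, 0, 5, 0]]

180

Expand along row 4 (it has 3 zeros):
  − (5) · M_43   where M_43 = det([-1 -3 -2; -4 0 0; 1 3 5]) = -36
det = (-1)·(5)·(-36) = 180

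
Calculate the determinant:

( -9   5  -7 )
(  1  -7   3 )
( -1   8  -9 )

The determinant is -328.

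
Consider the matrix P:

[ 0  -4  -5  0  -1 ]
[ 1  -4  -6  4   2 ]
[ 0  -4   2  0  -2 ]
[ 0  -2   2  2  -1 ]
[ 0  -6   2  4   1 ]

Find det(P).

The determinant is 200.

Expand along column 1 (it has 4 zeros):
  − (1) · M_21   where M_21 = det([-4 -5 0 -1; -4 2 0 -2; -2 2 2 -1; -6 2 4 1]) = -200
det = (-1)·(1)·(-200) = 200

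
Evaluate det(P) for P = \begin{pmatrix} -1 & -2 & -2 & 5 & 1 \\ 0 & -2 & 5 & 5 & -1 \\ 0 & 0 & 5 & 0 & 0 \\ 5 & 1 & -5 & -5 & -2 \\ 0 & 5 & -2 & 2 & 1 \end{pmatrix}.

Expand along row 3 (it has 4 zeros):
  + (5) · M_33   where M_33 = det([-1 -2 5 1; 0 -2 5 -1; 5 1 -5 -2; 0 5 2 1]) = -210
det = (+1)·(5)·(-210) = -1050

|P| = -1050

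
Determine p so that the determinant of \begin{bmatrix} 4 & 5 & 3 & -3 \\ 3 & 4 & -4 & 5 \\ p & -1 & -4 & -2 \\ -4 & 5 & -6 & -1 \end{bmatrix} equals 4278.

p = 9

Expanding along the column containing p, det(B) is linear in p: det(B) = (269)·p + (1857).
Set (269)·p + (1857) = 4278  ⇒  (269)·p = 2421  ⇒  p = 9.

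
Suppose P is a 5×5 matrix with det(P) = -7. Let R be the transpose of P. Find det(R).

|R| = -7

det(Pᵀ) = det(P).
det(R) = (1)·(-7) = -7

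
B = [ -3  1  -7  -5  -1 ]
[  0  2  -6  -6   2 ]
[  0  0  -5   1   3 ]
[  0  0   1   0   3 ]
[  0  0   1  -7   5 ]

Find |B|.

B is block upper-triangular with a 2×2 block and a 3×3 block on the diagonal, so its determinant equals the product of the determinants of the diagonal blocks.
det of the 2×2 block = -6
det of the 3×3 block = -128
det = (-6)·(-128) = 768

768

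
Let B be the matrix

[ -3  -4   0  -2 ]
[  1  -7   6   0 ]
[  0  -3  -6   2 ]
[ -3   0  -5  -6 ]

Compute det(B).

Expand along row 1 (it has 1 zero):
  + (-3) · M_11   where M_11 = det([-7 6 0; -3 -6 2; 0 -5 -6]) = -430
  − (-4) · M_12   where M_12 = det([1 6 0; 0 -6 2; -3 -5 -6]) = 10
  − (-2) · M_14   where M_14 = det([1 -7 6; 0 -3 -6; -3 0 -5]) = -165
det = (+1)·(-3)·(-430) + (-1)·(-4)·(10) + (-1)·(-2)·(-165) = 1000

1000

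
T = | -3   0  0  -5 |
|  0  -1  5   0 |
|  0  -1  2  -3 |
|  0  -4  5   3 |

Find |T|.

Expand along column 1 (it has 3 zeros):
  + (-3) · M_11   where M_11 = det([-1 5 0; -1 2 -3; -4 5 3]) = 54
det = (+1)·(-3)·(54) = -162

|T| = -162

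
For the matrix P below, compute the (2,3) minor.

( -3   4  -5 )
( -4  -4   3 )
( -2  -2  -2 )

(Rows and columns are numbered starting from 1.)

Delete row 2 and column 3; the remaining 2×2 submatrix is [-3 4; -2 -2].
Its determinant is (-3)·(-2) − 4·(-2) = 14.

14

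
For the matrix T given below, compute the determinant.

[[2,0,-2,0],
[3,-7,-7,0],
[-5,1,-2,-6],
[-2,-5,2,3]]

78

Expand along row 1 (it has 2 zeros):
  + (2) · M_11   where M_11 = det([-7 -7 0; 1 -2 -6; -5 2 3]) = -231
  + (-2) · M_13   where M_13 = det([3 -7 0; -5 1 -6; -2 -5 3]) = -270
det = (+1)·(2)·(-231) + (+1)·(-2)·(-270) = 78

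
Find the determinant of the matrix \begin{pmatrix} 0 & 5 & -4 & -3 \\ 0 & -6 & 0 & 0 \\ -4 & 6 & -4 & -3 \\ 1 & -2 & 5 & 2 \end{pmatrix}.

The determinant is -168.

Expand along row 2 (it has 3 zeros):
  + (-6) · M_22   where M_22 = det([0 -4 -3; -4 -4 -3; 1 5 2]) = 28
det = (+1)·(-6)·(28) = -168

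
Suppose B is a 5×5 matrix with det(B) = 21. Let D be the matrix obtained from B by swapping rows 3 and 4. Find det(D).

-21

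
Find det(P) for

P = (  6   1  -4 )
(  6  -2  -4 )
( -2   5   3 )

Expand along column 1:
  + 6 · |-2 -4; 5 3| = 6·(-6 − (-20)) = 84
  − 6 · |1 -4; 5 3| = −6·(3 − (-20)) = -138
  + (-2) · |1 -4; -2 -4| = (-2)·(-4 − 8) = 24
Sum: (84) + (-138) + (24) = -30

-30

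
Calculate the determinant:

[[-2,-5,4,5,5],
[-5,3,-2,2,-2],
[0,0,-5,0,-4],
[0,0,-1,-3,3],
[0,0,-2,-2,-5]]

2759

The matrix is block upper-triangular with a 2×2 block and a 3×3 block on the diagonal, so its determinant equals the product of the determinants of the diagonal blocks.
det of the 2×2 block = -31
det of the 3×3 block = -89
det = (-31)·(-89) = 2759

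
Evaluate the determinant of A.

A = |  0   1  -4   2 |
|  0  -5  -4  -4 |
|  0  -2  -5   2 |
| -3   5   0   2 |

|A| = -198

Expand along column 1 (it has 3 zeros):
  − (-3) · M_41   where M_41 = det([1 -4 2; -5 -4 -4; -2 -5 2]) = -66
det = (-1)·(-3)·(-66) = -198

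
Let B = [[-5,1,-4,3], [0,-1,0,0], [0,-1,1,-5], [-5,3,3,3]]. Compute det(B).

Expand along row 2 (it has 3 zeros):
  + (-1) · M_22   where M_22 = det([-5 -4 3; 0 1 -5; -5 3 3]) = -175
det = (+1)·(-1)·(-175) = 175

|B| = 175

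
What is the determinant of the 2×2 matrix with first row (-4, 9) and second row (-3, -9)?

63

det = (-4)·(-9) − 9·(-3) = 36 − (-27) = 63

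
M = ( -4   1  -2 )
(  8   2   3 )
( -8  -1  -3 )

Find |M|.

det(M) = -4

Expand along row 1:
  + (-4) · |2 3; -1 -3| = (-4)·(-6 − (-3)) = 12
  − 1 · |8 3; -8 -3| = −1·(-24 − (-24)) = 0
  + (-2) · |8 2; -8 -1| = (-2)·(-8 − (-16)) = -16
Sum: (12) + (0) + (-16) = -4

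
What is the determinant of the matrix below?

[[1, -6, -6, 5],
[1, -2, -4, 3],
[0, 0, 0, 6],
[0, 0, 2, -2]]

The matrix is block upper-triangular with a 2×2 block and a 2×2 block on the diagonal, so its determinant equals the product of the determinants of the diagonal blocks.
det of the 2×2 block = 4
det of the 2×2 block = -12
det = (4)·(-12) = -48

-48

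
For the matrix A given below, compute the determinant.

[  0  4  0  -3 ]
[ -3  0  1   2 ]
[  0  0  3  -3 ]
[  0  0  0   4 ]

A is block upper-triangular with a 2×2 block and a 2×2 block on the diagonal, so its determinant equals the product of the determinants of the diagonal blocks.
det of the 2×2 block = 12
det of the 2×2 block = 12
det = (12)·(12) = 144

det(A) = 144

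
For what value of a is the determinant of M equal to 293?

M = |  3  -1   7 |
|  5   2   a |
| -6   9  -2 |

Expanding along the column containing a, det(M) is linear in a: det(M) = (-21)·a + (377).
Set (-21)·a + (377) = 293  ⇒  (-21)·a = -84  ⇒  a = 4.

a = 4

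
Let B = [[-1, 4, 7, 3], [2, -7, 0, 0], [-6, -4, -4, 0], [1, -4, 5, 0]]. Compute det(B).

Expand along column 4 (it has 3 zeros):
  − (3) · M_14   where M_14 = det([2 -7 0; -6 -4 -4; 1 -4 5]) = -254
det = (-1)·(3)·(-254) = 762

|B| = 762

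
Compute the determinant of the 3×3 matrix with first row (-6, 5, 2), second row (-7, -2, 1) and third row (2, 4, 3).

Expand along row 1:
  + (-6) · |-2 1; 4 3| = (-6)·(-6 − 4) = 60
  − 5 · |-7 1; 2 3| = −5·(-21 − 2) = 115
  + 2 · |-7 -2; 2 4| = 2·(-28 − (-4)) = -48
Sum: (60) + (115) + (-48) = 127

The determinant is 127.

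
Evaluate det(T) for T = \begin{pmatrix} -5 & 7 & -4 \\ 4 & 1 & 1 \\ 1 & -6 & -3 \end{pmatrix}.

The determinant is 176.

Expand along row 1:
  + (-5) · |1 1; -6 -3| = (-5)·(-3 − (-6)) = -15
  − 7 · |4 1; 1 -3| = −7·(-12 − 1) = 91
  + (-4) · |4 1; 1 -6| = (-4)·(-24 − 1) = 100
Sum: (-15) + (91) + (100) = 176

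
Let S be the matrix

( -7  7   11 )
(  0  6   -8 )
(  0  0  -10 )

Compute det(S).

S is upper triangular, so det(S) is the product of the diagonal entries:
det = (-7) · (6) · (-10) = 420

420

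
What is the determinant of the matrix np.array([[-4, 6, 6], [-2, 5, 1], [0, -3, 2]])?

8

Expand along column 1:
  + (-4) · |5 1; -3 2| = (-4)·(10 − (-3)) = -52
  − (-2) · |6 6; -3 2| = −(-2)·(12 − (-18)) = 60
Sum: (-52) + (60) = 8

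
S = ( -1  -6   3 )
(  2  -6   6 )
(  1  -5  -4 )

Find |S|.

Expand along row 1:
  + (-1) · |-6 6; -5 -4| = (-1)·(24 − (-30)) = -54
  − (-6) · |2 6; 1 -4| = −(-6)·(-8 − 6) = -84
  + 3 · |2 -6; 1 -5| = 3·(-10 − (-6)) = -12
Sum: (-54) + (-84) + (-12) = -150

|S| = -150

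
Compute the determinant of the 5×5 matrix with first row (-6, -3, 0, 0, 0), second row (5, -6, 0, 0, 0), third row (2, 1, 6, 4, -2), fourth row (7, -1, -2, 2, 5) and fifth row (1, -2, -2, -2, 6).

6324

The matrix is block lower-triangular with a 2×2 block and a 3×3 block on the diagonal, so its determinant equals the product of the determinants of the diagonal blocks.
det of the 2×2 block = 51
det of the 3×3 block = 124
det = (51)·(124) = 6324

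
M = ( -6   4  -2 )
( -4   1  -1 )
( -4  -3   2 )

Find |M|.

The determinant is 22.

Expand along column 1:
  + (-6) · |1 -1; -3 2| = (-6)·(2 − 3) = 6
  − (-4) · |4 -2; -3 2| = −(-4)·(8 − 6) = 8
  + (-4) · |4 -2; 1 -1| = (-4)·(-4 − (-2)) = 8
Sum: (6) + (8) + (8) = 22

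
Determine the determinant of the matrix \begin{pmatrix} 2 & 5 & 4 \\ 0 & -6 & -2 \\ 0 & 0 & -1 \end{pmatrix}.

12

The matrix is upper triangular, so the determinant is the product of the diagonal entries:
det = (2) · (-6) · (-1) = 12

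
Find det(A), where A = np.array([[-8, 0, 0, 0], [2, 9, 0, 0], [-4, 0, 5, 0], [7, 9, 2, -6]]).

2160

A is lower triangular, so det(A) is the product of the diagonal entries:
det = (-8) · (9) · (5) · (-6) = 2160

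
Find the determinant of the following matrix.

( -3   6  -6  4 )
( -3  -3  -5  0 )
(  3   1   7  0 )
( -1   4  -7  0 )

Expand along column 4 (it has 3 zeros):
  − (4) · M_14   where M_14 = det([-3 -3 -5; 3 1 7; -1 4 -7]) = -2
det = (-1)·(4)·(-2) = 8

8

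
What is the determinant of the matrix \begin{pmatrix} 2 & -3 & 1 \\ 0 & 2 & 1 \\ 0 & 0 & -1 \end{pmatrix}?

-4

The matrix is upper triangular, so the determinant is the product of the diagonal entries:
det = (2) · (2) · (-1) = -4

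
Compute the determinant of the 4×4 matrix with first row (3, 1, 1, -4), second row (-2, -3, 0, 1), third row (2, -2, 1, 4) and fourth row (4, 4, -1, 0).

-84

Expand along row 2 (it has 1 zero):
  − (-2) · M_21   where M_21 = det([1 1 -4; -2 1 4; 4 -1 0]) = 28
  + (-3) · M_22   where M_22 = det([3 1 -4; 2 1 4; 4 -1 0]) = 52
  + (1) · M_24   where M_24 = det([3 1 1; 2 -2 1; 4 4 -1]) = 16
det = (-1)·(-2)·(28) + (+1)·(-3)·(52) + (+1)·(1)·(16) = -84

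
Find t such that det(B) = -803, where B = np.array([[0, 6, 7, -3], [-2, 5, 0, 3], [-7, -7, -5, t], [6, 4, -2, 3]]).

Expanding along the row containing t, det(B) is linear in t: det(B) = (290)·t + (-513).
Set (290)·t + (-513) = -803  ⇒  (290)·t = -290  ⇒  t = -1.

t = -1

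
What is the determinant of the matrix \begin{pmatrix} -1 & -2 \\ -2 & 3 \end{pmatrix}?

det = (-1)·3 − (-2)·(-2) = -3 − 4 = -7

-7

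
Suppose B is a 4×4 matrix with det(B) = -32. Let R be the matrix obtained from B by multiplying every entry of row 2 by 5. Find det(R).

|R| = -160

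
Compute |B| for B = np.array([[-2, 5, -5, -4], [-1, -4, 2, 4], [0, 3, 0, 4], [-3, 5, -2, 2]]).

The determinant is -178.

Expand along row 3 (it has 2 zeros):
  − (3) · M_32   where M_32 = det([-2 -5 -4; -1 2 4; -3 -2 2]) = -6
  − (4) · M_34   where M_34 = det([-2 5 -5; -1 -4 2; -3 5 -2]) = 49
det = (-1)·(3)·(-6) + (-1)·(4)·(49) = -178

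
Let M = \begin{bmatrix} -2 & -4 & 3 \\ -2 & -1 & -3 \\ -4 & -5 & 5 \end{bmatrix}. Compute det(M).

Expand along column 1:
  + (-2) · |-1 -3; -5 5| = (-2)·(-5 − 15) = 40
  − (-2) · |-4 3; -5 5| = −(-2)·(-20 − (-15)) = -10
  + (-4) · |-4 3; -1 -3| = (-4)·(12 − (-3)) = -60
Sum: (40) + (-10) + (-60) = -30

-30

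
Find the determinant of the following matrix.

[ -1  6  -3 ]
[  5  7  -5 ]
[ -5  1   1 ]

-12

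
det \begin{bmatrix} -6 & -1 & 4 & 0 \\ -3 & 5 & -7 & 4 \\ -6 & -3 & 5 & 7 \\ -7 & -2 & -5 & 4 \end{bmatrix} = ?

Expand along row 1 (it has 1 zero):
  + (-6) · M_11   where M_11 = det([5 -7 4; -3 5 7; -2 -5 4]) = 389
  − (-1) · M_12   where M_12 = det([-3 -7 4; -6 5 7; -7 -5 4]) = 270
  + (4) · M_13   where M_13 = det([-3 5 4; -6 -3 7; -7 -2 4]) = -167
det = (+1)·(-6)·(389) + (-1)·(-1)·(270) + (+1)·(4)·(-167) = -2732

-2732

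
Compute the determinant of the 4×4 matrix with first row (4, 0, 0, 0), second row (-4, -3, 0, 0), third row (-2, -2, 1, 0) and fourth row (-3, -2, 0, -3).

36

The matrix is lower triangular, so the determinant is the product of the diagonal entries:
det = (4) · (-3) · (1) · (-3) = 36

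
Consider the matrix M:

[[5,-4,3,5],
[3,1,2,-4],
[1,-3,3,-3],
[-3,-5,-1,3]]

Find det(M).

Expand along row 1:
  + (5) · M_11   where M_11 = det([1 2 -4; -3 3 -3; -5 -1 3]) = -18
  − (-4) · M_12   where M_12 = det([3 2 -4; 1 3 -3; -3 -1 3]) = -2
  + (3) · M_13   where M_13 = det([3 1 -4; 1 -3 -3; -3 -5 3]) = -10
  − (5) · M_14   where M_14 = det([3 1 2; 1 -3 3; -3 -5 -1]) = 18
det = (+1)·(5)·(-18) + (-1)·(-4)·(-2) + (+1)·(3)·(-10) + (-1)·(5)·(18) = -218

-218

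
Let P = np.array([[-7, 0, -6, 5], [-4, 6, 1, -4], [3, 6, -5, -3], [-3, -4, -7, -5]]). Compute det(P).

-6276

Expand along row 1 (it has 1 zero):
  + (-7) · M_11   where M_11 = det([6 1 -4; 6 -5 -3; -4 -7 -5]) = 314
  + (-6) · M_13   where M_13 = det([-4 6 -4; 3 6 -3; -3 -4 -5]) = 288
  − (5) · M_14   where M_14 = det([-4 6 1; 3 6 -5; -3 -4 -7]) = 470
det = (+1)·(-7)·(314) + (+1)·(-6)·(288) + (-1)·(5)·(470) = -6276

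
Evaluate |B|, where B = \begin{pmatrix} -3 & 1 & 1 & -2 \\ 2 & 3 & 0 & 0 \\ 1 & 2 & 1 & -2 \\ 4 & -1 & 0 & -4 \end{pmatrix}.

det(B) = 40

Expand along row 2 (it has 2 zeros):
  − (2) · M_21   where M_21 = det([1 1 -2; 2 1 -2; -1 0 -4]) = 4
  + (3) · M_22   where M_22 = det([-3 1 -2; 1 1 -2; 4 0 -4]) = 16
det = (-1)·(2)·(4) + (+1)·(3)·(16) = 40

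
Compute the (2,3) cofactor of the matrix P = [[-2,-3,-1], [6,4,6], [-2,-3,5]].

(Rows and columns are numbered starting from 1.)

Delete row 2 and column 3; the remaining 2×2 submatrix is [-2 -3; -2 -3].
Its determinant is (-2)·(-3) − (-3)·(-2) = 0.
The cofactor carries sign (−1)^(2+3) = −1, so C_{2,3} = −(0) = 0.

The cofactor is 0.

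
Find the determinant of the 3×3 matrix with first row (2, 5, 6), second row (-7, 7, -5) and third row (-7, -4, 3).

Expand along column 1:
  + 2 · |7 -5; -4 3| = 2·(21 − 20) = 2
  − (-7) · |5 6; -4 3| = −(-7)·(15 − (-24)) = 273
  + (-7) · |5 6; 7 -5| = (-7)·(-25 − 42) = 469
Sum: (2) + (273) + (469) = 744

The determinant is 744.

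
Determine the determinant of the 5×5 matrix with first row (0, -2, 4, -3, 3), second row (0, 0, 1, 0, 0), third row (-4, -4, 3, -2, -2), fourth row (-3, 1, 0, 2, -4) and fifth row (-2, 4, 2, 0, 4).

The determinant is -56.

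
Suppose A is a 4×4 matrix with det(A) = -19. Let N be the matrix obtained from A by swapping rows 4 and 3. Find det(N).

The determinant is 19.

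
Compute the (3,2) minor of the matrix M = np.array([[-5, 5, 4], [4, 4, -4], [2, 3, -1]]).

Delete row 3 and column 2; the remaining 2×2 submatrix is [-5 4; 4 -4].
Its determinant is (-5)·(-4) − 4·4 = 4.

4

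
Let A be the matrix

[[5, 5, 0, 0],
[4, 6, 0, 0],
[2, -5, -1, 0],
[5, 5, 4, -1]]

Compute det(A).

10

A is block lower-triangular with a 2×2 block and a 2×2 block on the diagonal, so its determinant equals the product of the determinants of the diagonal blocks.
det of the 2×2 block = 10
det of the 2×2 block = 1
det = (10)·(1) = 10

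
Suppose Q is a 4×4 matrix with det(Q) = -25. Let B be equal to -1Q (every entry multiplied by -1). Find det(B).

-25

For a 4×4 matrix, det(-1Q) = (-1)^4·det(Q) = 1·det(Q).
det(B) = (1)·(-25) = -25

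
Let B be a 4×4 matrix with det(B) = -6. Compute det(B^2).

36

det(B^2) = (det B)^2 = (-6)^2 = 36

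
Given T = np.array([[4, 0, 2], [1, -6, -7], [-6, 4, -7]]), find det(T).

|T| = 216

Expand along column 2:
  + (-6) · |4 2; -6 -7| = (-6)·(-28 − (-12)) = 96
  − 4 · |4 2; 1 -7| = −4·(-28 − 2) = 120
Sum: (96) + (120) = 216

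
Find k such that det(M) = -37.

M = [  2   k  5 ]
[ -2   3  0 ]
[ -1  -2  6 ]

Expanding along the row containing k, det(M) is linear in k: det(M) = (12)·k + (71).
Set (12)·k + (71) = -37  ⇒  (12)·k = -108  ⇒  k = -9.

k = -9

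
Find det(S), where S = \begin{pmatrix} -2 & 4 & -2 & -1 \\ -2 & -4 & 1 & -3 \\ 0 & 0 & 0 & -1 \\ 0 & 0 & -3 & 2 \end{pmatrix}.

S is block upper-triangular with a 2×2 block and a 2×2 block on the diagonal, so its determinant equals the product of the determinants of the diagonal blocks.
det of the 2×2 block = 16
det of the 2×2 block = -3
det = (16)·(-3) = -48

-48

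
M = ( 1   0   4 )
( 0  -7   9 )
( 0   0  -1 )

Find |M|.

Expand along row 3:
  + (-1) · |1 0; 0 -7| = (-1)·(-7 − 0) = 7

The determinant is 7.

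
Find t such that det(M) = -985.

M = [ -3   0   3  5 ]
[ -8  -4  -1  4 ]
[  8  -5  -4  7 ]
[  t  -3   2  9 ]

Expanding along the row containing t, det(M) is linear in t: det(M) = (-79)·t + (-432).
Set (-79)·t + (-432) = -985  ⇒  (-79)·t = -553  ⇒  t = 7.

7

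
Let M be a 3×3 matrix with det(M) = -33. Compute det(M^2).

1089

det(M^2) = (det M)^2 = (-33)^2 = 1089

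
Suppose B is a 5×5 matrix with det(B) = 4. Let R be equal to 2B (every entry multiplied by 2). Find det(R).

128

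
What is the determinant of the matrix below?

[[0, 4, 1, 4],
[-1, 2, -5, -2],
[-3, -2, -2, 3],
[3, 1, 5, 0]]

The determinant is 19.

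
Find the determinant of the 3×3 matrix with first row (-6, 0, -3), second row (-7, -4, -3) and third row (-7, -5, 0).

Expand along row 1:
  + (-6) · |-4 -3; -5 0| = (-6)·(0 − 15) = 90
  + (-3) · |-7 -4; -7 -5| = (-3)·(35 − 28) = -21
Sum: (90) + (-21) = 69

69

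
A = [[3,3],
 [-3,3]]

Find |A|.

det(A) = 3·3 − 3·(-3) = 9 − (-9) = 18

18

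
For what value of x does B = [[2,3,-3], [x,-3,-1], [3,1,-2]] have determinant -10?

x = 4

Expanding along the row containing x, det(B) is linear in x: det(B) = (3)·x + (-22).
Set (3)·x + (-22) = -10  ⇒  (3)·x = 12  ⇒  x = 4.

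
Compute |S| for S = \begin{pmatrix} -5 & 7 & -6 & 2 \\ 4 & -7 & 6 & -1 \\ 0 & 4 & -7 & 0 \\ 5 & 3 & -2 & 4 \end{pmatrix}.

-264

Expand along row 3 (it has 2 zeros):
  − (4) · M_32   where M_32 = det([-5 -6 2; 4 6 -1; 5 -2 4]) = -60
  + (-7) · M_33   where M_33 = det([-5 7 2; 4 -7 -1; 5 3 4]) = 72
det = (-1)·(4)·(-60) + (+1)·(-7)·(72) = -264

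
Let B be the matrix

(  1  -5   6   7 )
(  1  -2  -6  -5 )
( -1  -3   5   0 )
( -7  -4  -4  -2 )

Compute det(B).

|B| = -1983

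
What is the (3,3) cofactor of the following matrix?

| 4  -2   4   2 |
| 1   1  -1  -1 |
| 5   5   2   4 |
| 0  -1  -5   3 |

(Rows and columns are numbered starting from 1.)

Delete row 3 and column 3; the remaining 3×3 submatrix is [4 -2 2; 1 1 -1; 0 -1 3].
Its determinant is 12.
The cofactor carries sign (−1)^(3+3) = +1, so C_{3,3} = +(12) = 12.

12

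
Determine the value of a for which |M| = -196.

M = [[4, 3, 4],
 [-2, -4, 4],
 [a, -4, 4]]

a = -9

Expanding along the column containing a, det(M) is linear in a: det(M) = (28)·a + (56).
Set (28)·a + (56) = -196  ⇒  (28)·a = -252  ⇒  a = -9.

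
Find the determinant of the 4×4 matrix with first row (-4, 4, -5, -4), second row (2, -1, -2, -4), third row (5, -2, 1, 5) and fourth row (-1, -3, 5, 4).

-219

Expand along row 1:
  + (-4) · M_11   where M_11 = det([-1 -2 -4; -2 1 5; -3 5 4]) = 63
  − (4) · M_12   where M_12 = det([2 -2 -4; 5 1 5; -1 5 4]) = -96
  + (-5) · M_13   where M_13 = det([2 -1 -4; 5 -2 5; -1 -3 4]) = 107
  − (-4) · M_14   where M_14 = det([2 -1 -2; 5 -2 1; -1 -3 5]) = 46
det = (+1)·(-4)·(63) + (-1)·(4)·(-96) + (+1)·(-5)·(107) + (-1)·(-4)·(46) = -219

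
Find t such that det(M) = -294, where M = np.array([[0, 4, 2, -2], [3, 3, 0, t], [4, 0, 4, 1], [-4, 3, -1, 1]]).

1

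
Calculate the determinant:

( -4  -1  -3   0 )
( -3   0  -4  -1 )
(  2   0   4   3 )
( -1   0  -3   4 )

Expand along column 2 (it has 3 zeros):
  − (-1) · M_12   where M_12 = det([-3 -4 -1; 2 4 3; -1 -3 4]) = -29
det = (-1)·(-1)·(-29) = -29

-29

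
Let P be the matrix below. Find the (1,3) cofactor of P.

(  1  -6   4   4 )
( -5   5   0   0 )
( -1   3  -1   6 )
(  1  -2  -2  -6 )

Delete row 1 and column 3; the remaining 3×3 submatrix is [-5 5 0; -1 3 6; 1 -2 -6].
Its determinant is 30.
The cofactor carries sign (−1)^(1+3) = +1, so C_{1,3} = +(30) = 30.

The cofactor is 30.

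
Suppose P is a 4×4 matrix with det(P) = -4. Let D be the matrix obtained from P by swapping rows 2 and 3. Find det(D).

4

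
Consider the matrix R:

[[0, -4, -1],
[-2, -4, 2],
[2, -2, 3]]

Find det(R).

Expand along row 1:
  − (-4) · |-2 2; 2 3| = −(-4)·(-6 − 4) = -40
  + (-1) · |-2 -4; 2 -2| = (-1)·(4 − (-8)) = -12
Sum: (-40) + (-12) = -52

|R| = -52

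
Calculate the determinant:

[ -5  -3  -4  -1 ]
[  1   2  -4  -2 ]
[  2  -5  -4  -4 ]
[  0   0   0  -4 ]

Expand along row 4 (it has 3 zeros):
  + (-4) · M_44   where M_44 = det([-5 -3 -4; 1 2 -4; 2 -5 -4]) = 188
det = (+1)·(-4)·(188) = -752

The determinant is -752.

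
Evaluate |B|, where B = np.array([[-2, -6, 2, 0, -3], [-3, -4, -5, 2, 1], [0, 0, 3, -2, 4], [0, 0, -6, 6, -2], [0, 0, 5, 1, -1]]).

B is block upper-triangular with a 2×2 block and a 3×3 block on the diagonal, so its determinant equals the product of the determinants of the diagonal blocks.
det of the 2×2 block = -10
det of the 3×3 block = -124
det = (-10)·(-124) = 1240

The determinant is 1240.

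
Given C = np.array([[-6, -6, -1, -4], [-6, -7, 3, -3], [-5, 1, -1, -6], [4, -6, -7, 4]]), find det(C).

Expand along row 1:
  + (-6) · M_11   where M_11 = det([-7 3 -3; 1 -1 -6; -6 -7 4]) = 457
  − (-6) · M_12   where M_12 = det([-6 3 -3; -5 -1 -6; 4 -7 4]) = 147
  + (-1) · M_13   where M_13 = det([-6 -7 -3; -5 1 -6; 4 -6 4]) = 142
  − (-4) · M_14   where M_14 = det([-6 -7 3; -5 1 -1; 4 -6 -7]) = 429
det = (+1)·(-6)·(457) + (-1)·(-6)·(147) + (+1)·(-1)·(142) + (-1)·(-4)·(429) = -286

det(C) = -286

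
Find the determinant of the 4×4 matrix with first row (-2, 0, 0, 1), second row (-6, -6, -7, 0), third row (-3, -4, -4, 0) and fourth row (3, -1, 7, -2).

-49

Expand along row 1 (it has 2 zeros):
  + (-2) · M_11   where M_11 = det([-6 -7 0; -4 -4 0; -1 7 -2]) = 8
  − (1) · M_14   where M_14 = det([-6 -6 -7; -3 -4 -4; 3 -1 7]) = 33
det = (+1)·(-2)·(8) + (-1)·(1)·(33) = -49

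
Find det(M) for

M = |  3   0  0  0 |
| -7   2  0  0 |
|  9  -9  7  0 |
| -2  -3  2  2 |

M is lower triangular, so det(M) is the product of the diagonal entries:
det = (3) · (2) · (7) · (2) = 84

det(M) = 84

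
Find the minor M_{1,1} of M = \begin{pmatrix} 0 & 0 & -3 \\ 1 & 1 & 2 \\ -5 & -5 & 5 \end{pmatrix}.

Delete row 1 and column 1; the remaining 2×2 submatrix is [1 2; -5 5].
Its determinant is 1·5 − 2·(-5) = 15.

15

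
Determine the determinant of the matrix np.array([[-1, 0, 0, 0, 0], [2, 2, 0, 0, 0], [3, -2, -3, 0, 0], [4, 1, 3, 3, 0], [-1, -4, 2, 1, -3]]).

-54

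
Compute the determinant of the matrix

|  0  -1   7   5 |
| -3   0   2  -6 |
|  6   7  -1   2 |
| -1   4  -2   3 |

Expand along row 1 (it has 1 zero):
  − (-1) · M_12   where M_12 = det([-3 2 -6; 6 -1 2; -1 -2 3]) = 35
  + (7) · M_13   where M_13 = det([-3 0 -6; 6 7 2; -1 4 3]) = -225
  − (5) · M_14   where M_14 = det([-3 0 2; 6 7 -1; -1 4 -2]) = 92
det = (-1)·(-1)·(35) + (+1)·(7)·(-225) + (-1)·(5)·(92) = -2000

-2000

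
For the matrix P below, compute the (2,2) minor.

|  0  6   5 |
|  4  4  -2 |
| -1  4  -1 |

Delete row 2 and column 2; the remaining 2×2 submatrix is [0 5; -1 -1].
Its determinant is 0·(-1) − 5·(-1) = 5.

5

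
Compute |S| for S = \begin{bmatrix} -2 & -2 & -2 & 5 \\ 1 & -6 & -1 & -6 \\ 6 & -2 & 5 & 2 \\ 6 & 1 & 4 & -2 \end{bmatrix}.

Expand along row 1:
  + (-2) · M_11   where M_11 = det([-6 -1 -6; -2 5 2; 1 4 -2]) = 188
  − (-2) · M_12   where M_12 = det([1 -1 -6; 6 5 2; 6 4 -2]) = -6
  + (-2) · M_13   where M_13 = det([1 -6 -6; 6 -2 2; 6 1 -2]) = -250
  − (5) · M_14   where M_14 = det([1 -6 -1; 6 -2 5; 6 1 4]) = -67
det = (+1)·(-2)·(188) + (-1)·(-2)·(-6) + (+1)·(-2)·(-250) + (-1)·(5)·(-67) = 447

det(S) = 447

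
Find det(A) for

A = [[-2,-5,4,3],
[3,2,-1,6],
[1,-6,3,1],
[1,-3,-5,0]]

-938

Expand along row 4 (it has 1 zero):
  − (1) · M_41   where M_41 = det([-5 4 3; 2 -1 6; -6 3 1]) = -57
  + (-3) · M_42   where M_42 = det([-2 4 3; 3 -1 6; 1 3 1]) = 80
  − (-5) · M_43   where M_43 = det([-2 -5 3; 3 2 6; 1 -6 1]) = -151
det = (-1)·(1)·(-57) + (+1)·(-3)·(80) + (-1)·(-5)·(-151) = -938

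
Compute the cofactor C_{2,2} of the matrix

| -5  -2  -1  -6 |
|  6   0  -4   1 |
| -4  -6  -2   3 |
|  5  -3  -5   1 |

Delete row 2 and column 2; the remaining 3×3 submatrix is [-5 -1 -6; -4 -2 3; 5 -5 1].
Its determinant is -264.
The cofactor carries sign (−1)^(2+2) = +1, so C_{2,2} = +(-264) = -264.

The cofactor is -264.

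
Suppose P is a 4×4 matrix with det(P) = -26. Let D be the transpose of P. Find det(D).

det(Pᵀ) = det(P).
det(D) = (1)·(-26) = -26

The determinant is -26.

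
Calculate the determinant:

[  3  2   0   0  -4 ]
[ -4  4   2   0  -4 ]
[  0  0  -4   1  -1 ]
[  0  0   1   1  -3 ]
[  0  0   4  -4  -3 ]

The determinant is 1180.

The matrix is block upper-triangular with a 2×2 block and a 3×3 block on the diagonal, so its determinant equals the product of the determinants of the diagonal blocks.
det of the 2×2 block = 20
det of the 3×3 block = 59
det = (20)·(59) = 1180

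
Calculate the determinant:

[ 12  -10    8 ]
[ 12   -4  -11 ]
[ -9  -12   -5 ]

Expand along row 1:
  + 12 · |-4 -11; -12 -5| = 12·(20 − 132) = -1344
  − (-10) · |12 -11; -9 -5| = −(-10)·(-60 − 99) = -1590
  + 8 · |12 -4; -9 -12| = 8·(-144 − 36) = -1440
Sum: (-1344) + (-1590) + (-1440) = -4374

-4374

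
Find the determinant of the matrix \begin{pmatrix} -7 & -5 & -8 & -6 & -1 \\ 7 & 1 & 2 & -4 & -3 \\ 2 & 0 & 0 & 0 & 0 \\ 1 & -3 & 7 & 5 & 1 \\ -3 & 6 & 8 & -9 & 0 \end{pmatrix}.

Expand along row 3 (it has 4 zeros):
  + (2) · M_31   where M_31 = det([-5 -8 -6 -1; 1 2 -4 -3; -3 7 5 1; 6 8 -9 0]) = -2568
det = (+1)·(2)·(-2568) = -5136

The determinant is -5136.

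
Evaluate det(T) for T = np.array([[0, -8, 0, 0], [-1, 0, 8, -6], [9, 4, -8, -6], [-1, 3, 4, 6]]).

Expand along row 1 (it has 3 zeros):
  − (-8) · M_12   where M_12 = det([-1 8 -6; 9 -8 -6; -1 4 6]) = -528
det = (-1)·(-8)·(-528) = -4224

The determinant is -4224.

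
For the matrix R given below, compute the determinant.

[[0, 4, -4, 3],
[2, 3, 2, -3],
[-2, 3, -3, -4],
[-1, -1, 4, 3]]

Expand along row 1 (it has 1 zero):
  − (4) · M_12   where M_12 = det([2 2 -3; -2 -3 -4; -1 4 3]) = 67
  + (-4) · M_13   where M_13 = det([2 3 -3; -2 3 -4; -1 -1 3]) = 25
  − (3) · M_14   where M_14 = det([2 3 2; -2 3 -3; -1 -1 4]) = 61
det = (-1)·(4)·(67) + (+1)·(-4)·(25) + (-1)·(3)·(61) = -551

-551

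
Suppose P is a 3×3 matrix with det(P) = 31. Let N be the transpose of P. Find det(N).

|N| = 31

det(Pᵀ) = det(P).
det(N) = (1)·(31) = 31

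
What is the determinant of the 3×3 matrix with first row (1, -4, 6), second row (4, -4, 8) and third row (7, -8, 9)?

Expand along row 1:
  + 1 · |-4 8; -8 9| = 1·(-36 − (-64)) = 28
  − (-4) · |4 8; 7 9| = −(-4)·(36 − 56) = -80
  + 6 · |4 -4; 7 -8| = 6·(-32 − (-28)) = -24
Sum: (28) + (-80) + (-24) = -76

The determinant is -76.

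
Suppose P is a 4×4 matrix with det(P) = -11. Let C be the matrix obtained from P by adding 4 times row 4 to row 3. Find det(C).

Adding a multiple of one row to another leaves the determinant unchanged.
det(C) = (1)·(-11) = -11

-11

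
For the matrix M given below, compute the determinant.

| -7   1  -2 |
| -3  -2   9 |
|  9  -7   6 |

-336

Expand along column 1:
  + (-7) · |-2 9; -7 6| = (-7)·(-12 − (-63)) = -357
  − (-3) · |1 -2; -7 6| = −(-3)·(6 − 14) = -24
  + 9 · |1 -2; -2 9| = 9·(9 − 4) = 45
Sum: (-357) + (-24) + (45) = -336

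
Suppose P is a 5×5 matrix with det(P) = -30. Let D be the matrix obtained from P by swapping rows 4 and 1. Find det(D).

Swapping two rows multiplies the determinant by −1.
det(D) = (-1)·(-30) = 30

30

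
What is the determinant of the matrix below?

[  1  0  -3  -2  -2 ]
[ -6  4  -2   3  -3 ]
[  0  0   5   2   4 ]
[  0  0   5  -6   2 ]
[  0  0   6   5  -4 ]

1512

The matrix is block upper-triangular with a 2×2 block and a 3×3 block on the diagonal, so its determinant equals the product of the determinants of the diagonal blocks.
det of the 2×2 block = 4
det of the 3×3 block = 378
det = (4)·(378) = 1512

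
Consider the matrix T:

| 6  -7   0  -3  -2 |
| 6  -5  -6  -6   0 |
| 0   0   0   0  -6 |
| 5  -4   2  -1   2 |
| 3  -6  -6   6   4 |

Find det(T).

|T| = -6156

Expand along row 3 (it has 4 zeros):
  + (-6) · M_35   where M_35 = det([6 -7 0 -3; 6 -5 -6 -6; 5 -4 2 -1; 3 -6 -6 6]) = 1026
det = (+1)·(-6)·(1026) = -6156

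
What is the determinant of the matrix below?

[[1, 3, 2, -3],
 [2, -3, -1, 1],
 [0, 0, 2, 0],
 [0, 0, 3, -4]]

The matrix is block upper-triangular with a 2×2 block and a 2×2 block on the diagonal, so its determinant equals the product of the determinants of the diagonal blocks.
det of the 2×2 block = -9
det of the 2×2 block = -8
det = (-9)·(-8) = 72

72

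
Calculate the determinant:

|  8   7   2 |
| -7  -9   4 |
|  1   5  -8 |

0

Expand along column 1:
  + 8 · |-9 4; 5 -8| = 8·(72 − 20) = 416
  − (-7) · |7 2; 5 -8| = −(-7)·(-56 − 10) = -462
  + 1 · |7 2; -9 4| = 1·(28 − (-18)) = 46
Sum: (416) + (-462) + (46) = 0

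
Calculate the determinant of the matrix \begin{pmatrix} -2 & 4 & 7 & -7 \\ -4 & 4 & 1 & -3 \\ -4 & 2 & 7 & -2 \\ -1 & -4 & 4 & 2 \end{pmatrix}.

Expand along row 1:
  + (-2) · M_11   where M_11 = det([4 1 -3; 2 7 -2; -4 4 2]) = -16
  − (4) · M_12   where M_12 = det([-4 1 -3; -4 7 -2; -1 4 2]) = -51
  + (7) · M_13   where M_13 = det([-4 4 -3; -4 2 -2; -1 -4 2]) = 2
  − (-7) · M_14   where M_14 = det([-4 4 1; -4 2 7; -1 -4 4]) = -90
det = (+1)·(-2)·(-16) + (-1)·(4)·(-51) + (+1)·(7)·(2) + (-1)·(-7)·(-90) = -380

-380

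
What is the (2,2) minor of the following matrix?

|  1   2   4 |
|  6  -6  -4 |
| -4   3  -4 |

12

Delete row 2 and column 2; the remaining 2×2 submatrix is [1 4; -4 -4].
Its determinant is 1·(-4) − 4·(-4) = 12.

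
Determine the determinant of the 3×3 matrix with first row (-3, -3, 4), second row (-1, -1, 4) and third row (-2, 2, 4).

The determinant is 32.

Expand along column 1:
  + (-3) · |-1 4; 2 4| = (-3)·(-4 − 8) = 36
  − (-1) · |-3 4; 2 4| = −(-1)·(-12 − 8) = -20
  + (-2) · |-3 4; -1 4| = (-2)·(-12 − (-4)) = 16
Sum: (36) + (-20) + (16) = 32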